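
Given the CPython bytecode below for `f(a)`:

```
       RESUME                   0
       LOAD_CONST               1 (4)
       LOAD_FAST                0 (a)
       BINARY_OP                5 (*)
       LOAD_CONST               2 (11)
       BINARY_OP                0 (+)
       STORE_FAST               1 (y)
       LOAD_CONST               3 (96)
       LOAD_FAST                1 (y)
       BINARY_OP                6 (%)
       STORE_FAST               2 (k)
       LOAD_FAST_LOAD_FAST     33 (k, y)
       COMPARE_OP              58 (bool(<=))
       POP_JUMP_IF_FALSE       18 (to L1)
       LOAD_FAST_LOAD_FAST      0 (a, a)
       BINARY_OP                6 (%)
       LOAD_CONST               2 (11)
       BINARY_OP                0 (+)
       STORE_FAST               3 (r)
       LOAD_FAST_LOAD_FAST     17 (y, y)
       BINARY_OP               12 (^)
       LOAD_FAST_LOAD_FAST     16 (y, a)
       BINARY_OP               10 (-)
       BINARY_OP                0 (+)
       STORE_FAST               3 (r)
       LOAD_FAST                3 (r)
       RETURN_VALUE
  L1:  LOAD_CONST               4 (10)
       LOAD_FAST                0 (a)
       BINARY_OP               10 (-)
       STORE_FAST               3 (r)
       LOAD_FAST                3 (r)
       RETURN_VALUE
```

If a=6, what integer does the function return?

LOAD_CONST → push 4. Stack: [4]
LOAD_FAST a → push 6. Stack: [4, 6]
BINARY_OP * → 4 * 6 = 24. Stack: [24]
LOAD_CONST → push 11. Stack: [24, 11]
BINARY_OP + → 24 + 11 = 35. Stack: [35]
STORE_FAST y → y=35. Stack: []
LOAD_CONST → push 96. Stack: [96]
LOAD_FAST y → push 35. Stack: [96, 35]
BINARY_OP % → 96 % 35 = 26. Stack: [26]
STORE_FAST k → k=26. Stack: []
LOAD_FAST_LOAD_FAST k,y → push 26,35. Stack: [26, 35]
COMPARE_OP bool(<=) → 26 vs 35 = True. Stack: [True]
POP_JUMP_IF_FALSE → pop True; no jump. Stack: []
LOAD_FAST_LOAD_FAST a,a → push 6,6. Stack: [6, 6]
BINARY_OP % → 6 % 6 = 0. Stack: [0]
LOAD_CONST → push 11. Stack: [0, 11]
BINARY_OP + → 0 + 11 = 11. Stack: [11]
STORE_FAST r → r=11. Stack: []
LOAD_FAST_LOAD_FAST y,y → push 35,35. Stack: [35, 35]
BINARY_OP ^ → 35 ^ 35 = 0. Stack: [0]
LOAD_FAST_LOAD_FAST y,a → push 35,6. Stack: [0, 35, 6]
BINARY_OP - → 35 - 6 = 29. Stack: [0, 29]
BINARY_OP + → 0 + 29 = 29. Stack: [29]
STORE_FAST r → r=29. Stack: []
LOAD_FAST r → push 29. Stack: [29]
RETURN_VALUE → return 29.

29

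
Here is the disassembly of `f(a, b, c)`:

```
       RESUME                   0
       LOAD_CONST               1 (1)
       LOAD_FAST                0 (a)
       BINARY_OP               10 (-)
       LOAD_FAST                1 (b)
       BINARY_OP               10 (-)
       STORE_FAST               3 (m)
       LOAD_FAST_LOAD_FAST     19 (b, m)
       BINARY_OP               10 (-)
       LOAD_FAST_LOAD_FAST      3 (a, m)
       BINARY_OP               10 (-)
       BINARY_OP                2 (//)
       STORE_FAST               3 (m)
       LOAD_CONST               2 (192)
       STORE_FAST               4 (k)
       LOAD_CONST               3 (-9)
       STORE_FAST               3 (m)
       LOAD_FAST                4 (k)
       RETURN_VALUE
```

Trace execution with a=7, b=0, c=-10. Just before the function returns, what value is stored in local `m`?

LOAD_CONST → push 1. Stack: [1]
LOAD_FAST a → push 7. Stack: [1, 7]
BINARY_OP - → 1 - 7 = -6. Stack: [-6]
LOAD_FAST b → push 0. Stack: [-6, 0]
BINARY_OP - → -6 - 0 = -6. Stack: [-6]
STORE_FAST m → m=-6. Stack: []
LOAD_FAST_LOAD_FAST b,m → push 0,-6. Stack: [0, -6]
BINARY_OP - → 0 - -6 = 6. Stack: [6]
LOAD_FAST_LOAD_FAST a,m → push 7,-6. Stack: [6, 7, -6]
BINARY_OP - → 7 - -6 = 13. Stack: [6, 13]
BINARY_OP // → 6 // 13 = 0. Stack: [0]
STORE_FAST m → m=0. Stack: []
LOAD_CONST → push 192. Stack: [192]
STORE_FAST k → k=192. Stack: []
LOAD_CONST → push -9. Stack: [-9]
STORE_FAST m → m=-9. Stack: []
LOAD_FAST k → push 192. Stack: [192]
RETURN_VALUE → return 192.

-9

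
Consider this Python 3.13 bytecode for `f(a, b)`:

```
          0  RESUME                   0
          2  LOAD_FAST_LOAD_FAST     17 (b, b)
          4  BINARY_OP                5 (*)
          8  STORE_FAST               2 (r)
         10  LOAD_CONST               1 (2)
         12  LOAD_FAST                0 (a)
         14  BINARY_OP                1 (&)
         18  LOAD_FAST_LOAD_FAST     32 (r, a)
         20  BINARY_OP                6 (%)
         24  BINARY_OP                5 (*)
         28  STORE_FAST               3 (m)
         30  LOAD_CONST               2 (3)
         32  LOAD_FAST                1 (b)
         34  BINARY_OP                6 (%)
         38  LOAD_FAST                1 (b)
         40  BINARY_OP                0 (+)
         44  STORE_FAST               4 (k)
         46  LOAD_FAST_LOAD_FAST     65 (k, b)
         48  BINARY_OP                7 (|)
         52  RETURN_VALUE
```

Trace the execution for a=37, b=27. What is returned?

31

LOAD_FAST_LOAD_FAST b,b → push 27,27. Stack: [27, 27]
BINARY_OP * → 27 * 27 = 729. Stack: [729]
STORE_FAST r → r=729. Stack: []
LOAD_CONST → push 2. Stack: [2]
LOAD_FAST a → push 37. Stack: [2, 37]
BINARY_OP & → 2 & 37 = 0. Stack: [0]
LOAD_FAST_LOAD_FAST r,a → push 729,37. Stack: [0, 729, 37]
BINARY_OP % → 729 % 37 = 26. Stack: [0, 26]
BINARY_OP * → 0 * 26 = 0. Stack: [0]
STORE_FAST m → m=0. Stack: []
LOAD_CONST → push 3. Stack: [3]
LOAD_FAST b → push 27. Stack: [3, 27]
BINARY_OP % → 3 % 27 = 3. Stack: [3]
LOAD_FAST b → push 27. Stack: [3, 27]
BINARY_OP + → 3 + 27 = 30. Stack: [30]
STORE_FAST k → k=30. Stack: []
LOAD_FAST_LOAD_FAST k,b → push 30,27. Stack: [30, 27]
BINARY_OP | → 30 | 27 = 31. Stack: [31]
RETURN_VALUE → return 31.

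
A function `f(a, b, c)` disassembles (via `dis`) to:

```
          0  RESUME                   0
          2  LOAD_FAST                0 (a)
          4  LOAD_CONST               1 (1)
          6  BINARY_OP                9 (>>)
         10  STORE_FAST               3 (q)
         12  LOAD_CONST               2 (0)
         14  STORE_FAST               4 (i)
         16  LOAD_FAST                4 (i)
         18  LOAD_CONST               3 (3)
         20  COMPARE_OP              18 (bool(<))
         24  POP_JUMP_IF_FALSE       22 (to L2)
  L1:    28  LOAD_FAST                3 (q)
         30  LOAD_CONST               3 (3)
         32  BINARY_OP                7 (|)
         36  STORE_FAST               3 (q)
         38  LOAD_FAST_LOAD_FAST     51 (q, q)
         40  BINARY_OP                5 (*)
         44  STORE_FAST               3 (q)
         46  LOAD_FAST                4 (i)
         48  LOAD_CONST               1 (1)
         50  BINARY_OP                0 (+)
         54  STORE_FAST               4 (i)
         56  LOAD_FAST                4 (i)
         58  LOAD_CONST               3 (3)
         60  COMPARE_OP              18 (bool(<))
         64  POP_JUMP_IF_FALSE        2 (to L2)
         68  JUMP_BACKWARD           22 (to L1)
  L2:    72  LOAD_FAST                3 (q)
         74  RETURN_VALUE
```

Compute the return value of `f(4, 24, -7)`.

15129

LOAD_FAST a → push 4. Stack: [4]
LOAD_CONST → push 1. Stack: [4, 1]
BINARY_OP >> → 4 >> 1 = 2. Stack: [2]
STORE_FAST q → q=2. Stack: []
LOAD_CONST → push 0. Stack: [0]
STORE_FAST i → i=0. Stack: []
LOAD_FAST i → push 0. Stack: [0]
LOAD_CONST → push 3. Stack: [0, 3]
COMPARE_OP bool(<) → 0 vs 3 = True. Stack: [True]
POP_JUMP_IF_FALSE → pop True; no jump. Stack: []
LOAD_FAST q → push 2. Stack: [2]
LOAD_CONST → push 3. Stack: [2, 3]
BINARY_OP | → 2 | 3 = 3. Stack: [3]
STORE_FAST q → q=3. Stack: []
LOAD_FAST_LOAD_FAST q,q → push 3,3. Stack: [3, 3]
BINARY_OP * → 3 * 3 = 9. Stack: [9]
STORE_FAST q → q=9. Stack: []
LOAD_FAST i → push 0. Stack: [0]
LOAD_CONST → push 1. Stack: [0, 1]
BINARY_OP + → 0 + 1 = 1. Stack: [1]
STORE_FAST i → i=1. Stack: []
LOAD_FAST i → push 1. Stack: [1]
LOAD_CONST → push 3. Stack: [1, 3]
COMPARE_OP bool(<) → 1 vs 3 = True. Stack: [True]
POP_JUMP_IF_FALSE → pop True; no jump. Stack: []
LOAD_FAST q → push 9. Stack: [9]
LOAD_CONST → push 3. Stack: [9, 3]
BINARY_OP | → 9 | 3 = 11. Stack: [11]
STORE_FAST q → q=11. Stack: []
LOAD_FAST_LOAD_FAST q,q → push 11,11. Stack: [11, 11]
BINARY_OP * → 11 * 11 = 121. Stack: [121]
STORE_FAST q → q=121. Stack: []
LOAD_FAST i → push 1. Stack: [1]
LOAD_CONST → push 1. Stack: [1, 1]
BINARY_OP + → 1 + 1 = 2. Stack: [2]
STORE_FAST i → i=2. Stack: []
LOAD_FAST i → push 2. Stack: [2]
LOAD_CONST → push 3. Stack: [2, 3]
COMPARE_OP bool(<) → 2 vs 3 = True. Stack: [True]
POP_JUMP_IF_FALSE → pop True; no jump. Stack: []
LOAD_FAST q → push 121. Stack: [121]
LOAD_CONST → push 3. Stack: [121, 3]
BINARY_OP | → 121 | 3 = 123. Stack: [123]
STORE_FAST q → q=123. Stack: []
LOAD_FAST_LOAD_FAST q,q → push 123,123. Stack: [123, 123]
BINARY_OP * → 123 * 123 = 15129. Stack: [15129]
STORE_FAST q → q=15129. Stack: []
LOAD_FAST i → push 2. Stack: [2]
LOAD_CONST → push 1. Stack: [2, 1]
BINARY_OP + → 2 + 1 = 3. Stack: [3]
STORE_FAST i → i=3. Stack: []
LOAD_FAST i → push 3. Stack: [3]
LOAD_CONST → push 3. Stack: [3, 3]
COMPARE_OP bool(<) → 3 vs 3 = False. Stack: [False]
POP_JUMP_IF_FALSE → pop False; jump. Stack: []
LOAD_FAST q → push 15129. Stack: [15129]
RETURN_VALUE → return 15129.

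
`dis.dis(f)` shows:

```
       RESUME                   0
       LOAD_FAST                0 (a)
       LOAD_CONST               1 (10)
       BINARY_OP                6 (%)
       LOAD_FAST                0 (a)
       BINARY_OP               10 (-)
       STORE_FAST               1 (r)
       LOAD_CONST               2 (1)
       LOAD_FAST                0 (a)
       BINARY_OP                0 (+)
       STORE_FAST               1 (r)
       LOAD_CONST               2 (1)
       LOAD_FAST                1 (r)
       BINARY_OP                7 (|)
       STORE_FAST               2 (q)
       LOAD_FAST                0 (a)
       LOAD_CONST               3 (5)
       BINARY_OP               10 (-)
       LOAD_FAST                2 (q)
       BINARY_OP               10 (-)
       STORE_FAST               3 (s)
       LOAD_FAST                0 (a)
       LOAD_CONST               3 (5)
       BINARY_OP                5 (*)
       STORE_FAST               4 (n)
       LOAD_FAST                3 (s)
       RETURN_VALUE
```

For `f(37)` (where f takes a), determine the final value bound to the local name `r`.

LOAD_FAST a → push 37. Stack: [37]
LOAD_CONST → push 10. Stack: [37, 10]
BINARY_OP % → 37 % 10 = 7. Stack: [7]
LOAD_FAST a → push 37. Stack: [7, 37]
BINARY_OP - → 7 - 37 = -30. Stack: [-30]
STORE_FAST r → r=-30. Stack: []
LOAD_CONST → push 1. Stack: [1]
LOAD_FAST a → push 37. Stack: [1, 37]
BINARY_OP + → 1 + 37 = 38. Stack: [38]
STORE_FAST r → r=38. Stack: []
LOAD_CONST → push 1. Stack: [1]
LOAD_FAST r → push 38. Stack: [1, 38]
BINARY_OP | → 1 | 38 = 39. Stack: [39]
STORE_FAST q → q=39. Stack: []
LOAD_FAST a → push 37. Stack: [37]
LOAD_CONST → push 5. Stack: [37, 5]
BINARY_OP - → 37 - 5 = 32. Stack: [32]
LOAD_FAST q → push 39. Stack: [32, 39]
BINARY_OP - → 32 - 39 = -7. Stack: [-7]
STORE_FAST s → s=-7. Stack: []
LOAD_FAST a → push 37. Stack: [37]
LOAD_CONST → push 5. Stack: [37, 5]
BINARY_OP * → 37 * 5 = 185. Stack: [185]
STORE_FAST n → n=185. Stack: []
LOAD_FAST s → push -7. Stack: [-7]
RETURN_VALUE → return -7.

38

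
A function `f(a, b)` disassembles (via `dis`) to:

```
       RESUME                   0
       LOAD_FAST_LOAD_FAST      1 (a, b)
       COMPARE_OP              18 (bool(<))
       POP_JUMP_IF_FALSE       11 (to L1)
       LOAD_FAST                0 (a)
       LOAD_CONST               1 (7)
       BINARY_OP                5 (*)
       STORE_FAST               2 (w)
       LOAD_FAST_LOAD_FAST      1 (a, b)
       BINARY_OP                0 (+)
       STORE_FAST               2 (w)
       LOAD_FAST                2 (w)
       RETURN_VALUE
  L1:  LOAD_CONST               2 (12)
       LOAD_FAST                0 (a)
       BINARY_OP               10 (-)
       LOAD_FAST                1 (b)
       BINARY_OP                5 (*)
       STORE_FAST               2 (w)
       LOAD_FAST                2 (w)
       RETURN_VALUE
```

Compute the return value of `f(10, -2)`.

LOAD_FAST_LOAD_FAST a,b → push 10,-2. Stack: [10, -2]
COMPARE_OP bool(<) → 10 vs -2 = False. Stack: [False]
POP_JUMP_IF_FALSE → pop False; jump. Stack: []
LOAD_CONST → push 12. Stack: [12]
LOAD_FAST a → push 10. Stack: [12, 10]
BINARY_OP - → 12 - 10 = 2. Stack: [2]
LOAD_FAST b → push -2. Stack: [2, -2]
BINARY_OP * → 2 * -2 = -4. Stack: [-4]
STORE_FAST w → w=-4. Stack: []
LOAD_FAST w → push -4. Stack: [-4]
RETURN_VALUE → return -4.

-4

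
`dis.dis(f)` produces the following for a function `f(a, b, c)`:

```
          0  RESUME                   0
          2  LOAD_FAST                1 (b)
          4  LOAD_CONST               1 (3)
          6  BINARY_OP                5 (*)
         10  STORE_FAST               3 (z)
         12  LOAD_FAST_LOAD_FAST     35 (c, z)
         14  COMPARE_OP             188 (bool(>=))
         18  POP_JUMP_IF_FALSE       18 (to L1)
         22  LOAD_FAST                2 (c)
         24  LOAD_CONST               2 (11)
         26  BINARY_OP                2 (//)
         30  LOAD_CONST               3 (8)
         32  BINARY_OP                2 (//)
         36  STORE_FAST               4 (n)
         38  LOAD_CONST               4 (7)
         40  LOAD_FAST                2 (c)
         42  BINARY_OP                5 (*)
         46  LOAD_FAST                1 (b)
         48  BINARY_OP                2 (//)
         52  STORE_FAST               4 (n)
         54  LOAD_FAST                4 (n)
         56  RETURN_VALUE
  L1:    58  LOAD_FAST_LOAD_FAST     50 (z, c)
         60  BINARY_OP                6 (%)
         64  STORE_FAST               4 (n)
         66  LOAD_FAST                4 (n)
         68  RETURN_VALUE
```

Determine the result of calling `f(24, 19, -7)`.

-6

LOAD_FAST b → push 19. Stack: [19]
LOAD_CONST → push 3. Stack: [19, 3]
BINARY_OP * → 19 * 3 = 57. Stack: [57]
STORE_FAST z → z=57. Stack: []
LOAD_FAST_LOAD_FAST c,z → push -7,57. Stack: [-7, 57]
COMPARE_OP bool(>=) → -7 vs 57 = False. Stack: [False]
POP_JUMP_IF_FALSE → pop False; jump. Stack: []
LOAD_FAST_LOAD_FAST z,c → push 57,-7. Stack: [57, -7]
BINARY_OP % → 57 % -7 = -6. Stack: [-6]
STORE_FAST n → n=-6. Stack: []
LOAD_FAST n → push -6. Stack: [-6]
RETURN_VALUE → return -6.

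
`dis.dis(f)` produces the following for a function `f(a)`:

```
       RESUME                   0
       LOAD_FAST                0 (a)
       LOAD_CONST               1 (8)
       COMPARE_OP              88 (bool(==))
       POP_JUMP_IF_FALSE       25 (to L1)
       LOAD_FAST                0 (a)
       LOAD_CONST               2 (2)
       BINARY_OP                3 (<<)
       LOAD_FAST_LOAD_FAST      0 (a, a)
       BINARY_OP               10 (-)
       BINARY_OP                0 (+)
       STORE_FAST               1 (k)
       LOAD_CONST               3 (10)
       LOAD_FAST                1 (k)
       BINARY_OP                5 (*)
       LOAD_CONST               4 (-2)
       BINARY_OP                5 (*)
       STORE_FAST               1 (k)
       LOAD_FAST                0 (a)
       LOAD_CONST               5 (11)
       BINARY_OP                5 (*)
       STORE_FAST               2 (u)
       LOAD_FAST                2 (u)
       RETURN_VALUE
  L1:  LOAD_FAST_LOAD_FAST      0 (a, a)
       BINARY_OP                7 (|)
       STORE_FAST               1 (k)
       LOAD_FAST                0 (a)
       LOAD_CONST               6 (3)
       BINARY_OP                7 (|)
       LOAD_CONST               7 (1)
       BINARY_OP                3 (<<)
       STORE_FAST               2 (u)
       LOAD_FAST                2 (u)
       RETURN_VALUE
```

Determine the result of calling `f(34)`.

70

LOAD_FAST a → push 34. Stack: [34]
LOAD_CONST → push 8. Stack: [34, 8]
COMPARE_OP bool(==) → 34 vs 8 = False. Stack: [False]
POP_JUMP_IF_FALSE → pop False; jump. Stack: []
LOAD_FAST_LOAD_FAST a,a → push 34,34. Stack: [34, 34]
BINARY_OP | → 34 | 34 = 34. Stack: [34]
STORE_FAST k → k=34. Stack: []
LOAD_FAST a → push 34. Stack: [34]
LOAD_CONST → push 3. Stack: [34, 3]
BINARY_OP | → 34 | 3 = 35. Stack: [35]
LOAD_CONST → push 1. Stack: [35, 1]
BINARY_OP << → 35 << 1 = 70. Stack: [70]
STORE_FAST u → u=70. Stack: []
LOAD_FAST u → push 70. Stack: [70]
RETURN_VALUE → return 70.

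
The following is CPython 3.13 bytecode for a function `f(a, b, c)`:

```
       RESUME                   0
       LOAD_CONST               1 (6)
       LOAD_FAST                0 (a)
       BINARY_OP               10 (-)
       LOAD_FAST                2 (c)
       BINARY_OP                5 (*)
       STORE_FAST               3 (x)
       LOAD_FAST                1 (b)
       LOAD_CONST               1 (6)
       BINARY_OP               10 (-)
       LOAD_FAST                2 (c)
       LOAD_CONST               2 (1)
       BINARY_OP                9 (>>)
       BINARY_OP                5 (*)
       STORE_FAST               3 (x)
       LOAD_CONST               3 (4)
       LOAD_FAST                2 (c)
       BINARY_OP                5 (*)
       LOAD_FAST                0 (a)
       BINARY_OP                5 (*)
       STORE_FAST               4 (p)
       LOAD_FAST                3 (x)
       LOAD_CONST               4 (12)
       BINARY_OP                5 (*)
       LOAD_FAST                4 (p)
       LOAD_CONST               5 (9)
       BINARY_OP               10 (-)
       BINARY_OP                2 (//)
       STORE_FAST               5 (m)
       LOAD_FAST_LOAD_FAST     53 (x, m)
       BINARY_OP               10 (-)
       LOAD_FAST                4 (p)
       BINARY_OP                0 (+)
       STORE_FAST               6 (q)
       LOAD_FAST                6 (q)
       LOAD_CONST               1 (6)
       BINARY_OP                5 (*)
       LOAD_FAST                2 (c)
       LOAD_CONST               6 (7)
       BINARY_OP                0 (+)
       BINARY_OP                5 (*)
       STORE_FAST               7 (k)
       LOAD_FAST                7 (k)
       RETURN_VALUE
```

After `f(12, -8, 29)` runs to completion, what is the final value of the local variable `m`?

-2

LOAD_CONST → push 6. Stack: [6]
LOAD_FAST a → push 12. Stack: [6, 12]
BINARY_OP - → 6 - 12 = -6. Stack: [-6]
LOAD_FAST c → push 29. Stack: [-6, 29]
BINARY_OP * → -6 * 29 = -174. Stack: [-174]
STORE_FAST x → x=-174. Stack: []
LOAD_FAST b → push -8. Stack: [-8]
LOAD_CONST → push 6. Stack: [-8, 6]
BINARY_OP - → -8 - 6 = -14. Stack: [-14]
LOAD_FAST c → push 29. Stack: [-14, 29]
LOAD_CONST → push 1. Stack: [-14, 29, 1]
BINARY_OP >> → 29 >> 1 = 14. Stack: [-14, 14]
BINARY_OP * → -14 * 14 = -196. Stack: [-196]
STORE_FAST x → x=-196. Stack: []
LOAD_CONST → push 4. Stack: [4]
LOAD_FAST c → push 29. Stack: [4, 29]
BINARY_OP * → 4 * 29 = 116. Stack: [116]
LOAD_FAST a → push 12. Stack: [116, 12]
BINARY_OP * → 116 * 12 = 1392. Stack: [1392]
STORE_FAST p → p=1392. Stack: []
LOAD_FAST x → push -196. Stack: [-196]
LOAD_CONST → push 12. Stack: [-196, 12]
BINARY_OP * → -196 * 12 = -2352. Stack: [-2352]
LOAD_FAST p → push 1392. Stack: [-2352, 1392]
LOAD_CONST → push 9. Stack: [-2352, 1392, 9]
BINARY_OP - → 1392 - 9 = 1383. Stack: [-2352, 1383]
BINARY_OP // → -2352 // 1383 = -2. Stack: [-2]
STORE_FAST m → m=-2. Stack: []
LOAD_FAST_LOAD_FAST x,m → push -196,-2. Stack: [-196, -2]
BINARY_OP - → -196 - -2 = -194. Stack: [-194]
LOAD_FAST p → push 1392. Stack: [-194, 1392]
BINARY_OP + → -194 + 1392 = 1198. Stack: [1198]
STORE_FAST q → q=1198. Stack: []
LOAD_FAST q → push 1198. Stack: [1198]
LOAD_CONST → push 6. Stack: [1198, 6]
BINARY_OP * → 1198 * 6 = 7188. Stack: [7188]
LOAD_FAST c → push 29. Stack: [7188, 29]
LOAD_CONST → push 7. Stack: [7188, 29, 7]
BINARY_OP + → 29 + 7 = 36. Stack: [7188, 36]
BINARY_OP * → 7188 * 36 = 258768. Stack: [258768]
STORE_FAST k → k=258768. Stack: []
LOAD_FAST k → push 258768. Stack: [258768]
RETURN_VALUE → return 258768.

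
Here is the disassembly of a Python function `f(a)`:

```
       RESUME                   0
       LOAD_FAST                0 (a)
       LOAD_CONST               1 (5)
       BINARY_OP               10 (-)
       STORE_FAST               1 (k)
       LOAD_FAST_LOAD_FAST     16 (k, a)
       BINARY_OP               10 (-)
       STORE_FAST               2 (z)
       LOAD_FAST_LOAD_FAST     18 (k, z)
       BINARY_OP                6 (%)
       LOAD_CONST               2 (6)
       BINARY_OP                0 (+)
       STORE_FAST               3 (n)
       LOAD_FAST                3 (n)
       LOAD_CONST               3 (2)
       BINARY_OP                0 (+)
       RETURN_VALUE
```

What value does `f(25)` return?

8

LOAD_FAST a → push 25. Stack: [25]
LOAD_CONST → push 5. Stack: [25, 5]
BINARY_OP - → 25 - 5 = 20. Stack: [20]
STORE_FAST k → k=20. Stack: []
LOAD_FAST_LOAD_FAST k,a → push 20,25. Stack: [20, 25]
BINARY_OP - → 20 - 25 = -5. Stack: [-5]
STORE_FAST z → z=-5. Stack: []
LOAD_FAST_LOAD_FAST k,z → push 20,-5. Stack: [20, -5]
BINARY_OP % → 20 % -5 = 0. Stack: [0]
LOAD_CONST → push 6. Stack: [0, 6]
BINARY_OP + → 0 + 6 = 6. Stack: [6]
STORE_FAST n → n=6. Stack: []
LOAD_FAST n → push 6. Stack: [6]
LOAD_CONST → push 2. Stack: [6, 2]
BINARY_OP + → 6 + 2 = 8. Stack: [8]
RETURN_VALUE → return 8.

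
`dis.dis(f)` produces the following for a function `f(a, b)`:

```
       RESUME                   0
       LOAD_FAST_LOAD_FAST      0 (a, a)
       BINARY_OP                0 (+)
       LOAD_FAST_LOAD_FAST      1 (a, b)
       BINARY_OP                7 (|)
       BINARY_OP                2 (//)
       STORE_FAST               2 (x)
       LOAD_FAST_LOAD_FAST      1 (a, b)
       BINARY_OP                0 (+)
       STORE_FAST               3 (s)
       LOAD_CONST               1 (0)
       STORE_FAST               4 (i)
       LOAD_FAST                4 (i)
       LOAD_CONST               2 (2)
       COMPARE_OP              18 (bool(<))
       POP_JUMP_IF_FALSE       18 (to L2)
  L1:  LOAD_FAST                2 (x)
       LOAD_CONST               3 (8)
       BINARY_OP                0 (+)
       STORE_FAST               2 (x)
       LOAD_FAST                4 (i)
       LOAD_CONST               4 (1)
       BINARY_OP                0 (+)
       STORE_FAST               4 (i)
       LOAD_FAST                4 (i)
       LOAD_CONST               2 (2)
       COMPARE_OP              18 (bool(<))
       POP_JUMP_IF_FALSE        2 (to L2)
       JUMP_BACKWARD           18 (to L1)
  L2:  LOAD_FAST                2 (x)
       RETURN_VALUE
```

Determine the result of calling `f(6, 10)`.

LOAD_FAST_LOAD_FAST a,a → push 6,6. Stack: [6, 6]
BINARY_OP + → 6 + 6 = 12. Stack: [12]
LOAD_FAST_LOAD_FAST a,b → push 6,10. Stack: [12, 6, 10]
BINARY_OP | → 6 | 10 = 14. Stack: [12, 14]
BINARY_OP // → 12 // 14 = 0. Stack: [0]
STORE_FAST x → x=0. Stack: []
LOAD_FAST_LOAD_FAST a,b → push 6,10. Stack: [6, 10]
BINARY_OP + → 6 + 10 = 16. Stack: [16]
STORE_FAST s → s=16. Stack: []
LOAD_CONST → push 0. Stack: [0]
STORE_FAST i → i=0. Stack: []
LOAD_FAST i → push 0. Stack: [0]
LOAD_CONST → push 2. Stack: [0, 2]
COMPARE_OP bool(<) → 0 vs 2 = True. Stack: [True]
POP_JUMP_IF_FALSE → pop True; no jump. Stack: []
LOAD_FAST x → push 0. Stack: [0]
LOAD_CONST → push 8. Stack: [0, 8]
BINARY_OP + → 0 + 8 = 8. Stack: [8]
STORE_FAST x → x=8. Stack: []
LOAD_FAST i → push 0. Stack: [0]
LOAD_CONST → push 1. Stack: [0, 1]
BINARY_OP + → 0 + 1 = 1. Stack: [1]
STORE_FAST i → i=1. Stack: []
LOAD_FAST i → push 1. Stack: [1]
LOAD_CONST → push 2. Stack: [1, 2]
COMPARE_OP bool(<) → 1 vs 2 = True. Stack: [True]
POP_JUMP_IF_FALSE → pop True; no jump. Stack: []
LOAD_FAST x → push 8. Stack: [8]
LOAD_CONST → push 8. Stack: [8, 8]
BINARY_OP + → 8 + 8 = 16. Stack: [16]
STORE_FAST x → x=16. Stack: []
LOAD_FAST i → push 1. Stack: [1]
LOAD_CONST → push 1. Stack: [1, 1]
BINARY_OP + → 1 + 1 = 2. Stack: [2]
STORE_FAST i → i=2. Stack: []
LOAD_FAST i → push 2. Stack: [2]
LOAD_CONST → push 2. Stack: [2, 2]
COMPARE_OP bool(<) → 2 vs 2 = False. Stack: [False]
POP_JUMP_IF_FALSE → pop False; jump. Stack: []
LOAD_FAST x → push 16. Stack: [16]
RETURN_VALUE → return 16.

16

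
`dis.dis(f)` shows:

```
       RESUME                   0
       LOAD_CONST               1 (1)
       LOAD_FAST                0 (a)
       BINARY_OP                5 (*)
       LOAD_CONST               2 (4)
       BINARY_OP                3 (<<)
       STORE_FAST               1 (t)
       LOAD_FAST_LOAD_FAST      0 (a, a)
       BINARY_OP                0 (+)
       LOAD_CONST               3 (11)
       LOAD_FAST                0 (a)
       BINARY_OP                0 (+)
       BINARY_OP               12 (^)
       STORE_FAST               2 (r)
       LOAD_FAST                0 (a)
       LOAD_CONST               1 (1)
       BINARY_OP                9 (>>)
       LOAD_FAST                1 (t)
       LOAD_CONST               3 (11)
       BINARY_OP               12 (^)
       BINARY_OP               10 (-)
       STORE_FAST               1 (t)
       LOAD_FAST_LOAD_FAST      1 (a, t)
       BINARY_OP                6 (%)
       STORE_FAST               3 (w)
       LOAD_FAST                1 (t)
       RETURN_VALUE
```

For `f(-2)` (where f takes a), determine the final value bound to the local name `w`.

LOAD_CONST → push 1. Stack: [1]
LOAD_FAST a → push -2. Stack: [1, -2]
BINARY_OP * → 1 * -2 = -2. Stack: [-2]
LOAD_CONST → push 4. Stack: [-2, 4]
BINARY_OP << → -2 << 4 = -32. Stack: [-32]
STORE_FAST t → t=-32. Stack: []
LOAD_FAST_LOAD_FAST a,a → push -2,-2. Stack: [-2, -2]
BINARY_OP + → -2 + -2 = -4. Stack: [-4]
LOAD_CONST → push 11. Stack: [-4, 11]
LOAD_FAST a → push -2. Stack: [-4, 11, -2]
BINARY_OP + → 11 + -2 = 9. Stack: [-4, 9]
BINARY_OP ^ → -4 ^ 9 = -11. Stack: [-11]
STORE_FAST r → r=-11. Stack: []
LOAD_FAST a → push -2. Stack: [-2]
LOAD_CONST → push 1. Stack: [-2, 1]
BINARY_OP >> → -2 >> 1 = -1. Stack: [-1]
LOAD_FAST t → push -32. Stack: [-1, -32]
LOAD_CONST → push 11. Stack: [-1, -32, 11]
BINARY_OP ^ → -32 ^ 11 = -21. Stack: [-1, -21]
BINARY_OP - → -1 - -21 = 20. Stack: [20]
STORE_FAST t → t=20. Stack: []
LOAD_FAST_LOAD_FAST a,t → push -2,20. Stack: [-2, 20]
BINARY_OP % → -2 % 20 = 18. Stack: [18]
STORE_FAST w → w=18. Stack: []
LOAD_FAST t → push 20. Stack: [20]
RETURN_VALUE → return 20.

18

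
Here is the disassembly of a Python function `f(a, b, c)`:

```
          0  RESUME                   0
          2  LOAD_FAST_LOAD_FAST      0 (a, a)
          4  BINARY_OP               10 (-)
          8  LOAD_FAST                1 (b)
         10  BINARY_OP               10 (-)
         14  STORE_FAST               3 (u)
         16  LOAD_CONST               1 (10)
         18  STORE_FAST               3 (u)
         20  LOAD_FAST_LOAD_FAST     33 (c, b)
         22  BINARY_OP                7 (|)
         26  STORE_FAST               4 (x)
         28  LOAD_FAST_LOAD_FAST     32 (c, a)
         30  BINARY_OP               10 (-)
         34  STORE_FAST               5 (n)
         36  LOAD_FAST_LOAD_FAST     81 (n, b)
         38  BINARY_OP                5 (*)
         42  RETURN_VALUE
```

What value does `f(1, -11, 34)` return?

-363

LOAD_FAST_LOAD_FAST a,a → push 1,1. Stack: [1, 1]
BINARY_OP - → 1 - 1 = 0. Stack: [0]
LOAD_FAST b → push -11. Stack: [0, -11]
BINARY_OP - → 0 - -11 = 11. Stack: [11]
STORE_FAST u → u=11. Stack: []
LOAD_CONST → push 10. Stack: [10]
STORE_FAST u → u=10. Stack: []
LOAD_FAST_LOAD_FAST c,b → push 34,-11. Stack: [34, -11]
BINARY_OP | → 34 | -11 = -9. Stack: [-9]
STORE_FAST x → x=-9. Stack: []
LOAD_FAST_LOAD_FAST c,a → push 34,1. Stack: [34, 1]
BINARY_OP - → 34 - 1 = 33. Stack: [33]
STORE_FAST n → n=33. Stack: []
LOAD_FAST_LOAD_FAST n,b → push 33,-11. Stack: [33, -11]
BINARY_OP * → 33 * -11 = -363. Stack: [-363]
RETURN_VALUE → return -363.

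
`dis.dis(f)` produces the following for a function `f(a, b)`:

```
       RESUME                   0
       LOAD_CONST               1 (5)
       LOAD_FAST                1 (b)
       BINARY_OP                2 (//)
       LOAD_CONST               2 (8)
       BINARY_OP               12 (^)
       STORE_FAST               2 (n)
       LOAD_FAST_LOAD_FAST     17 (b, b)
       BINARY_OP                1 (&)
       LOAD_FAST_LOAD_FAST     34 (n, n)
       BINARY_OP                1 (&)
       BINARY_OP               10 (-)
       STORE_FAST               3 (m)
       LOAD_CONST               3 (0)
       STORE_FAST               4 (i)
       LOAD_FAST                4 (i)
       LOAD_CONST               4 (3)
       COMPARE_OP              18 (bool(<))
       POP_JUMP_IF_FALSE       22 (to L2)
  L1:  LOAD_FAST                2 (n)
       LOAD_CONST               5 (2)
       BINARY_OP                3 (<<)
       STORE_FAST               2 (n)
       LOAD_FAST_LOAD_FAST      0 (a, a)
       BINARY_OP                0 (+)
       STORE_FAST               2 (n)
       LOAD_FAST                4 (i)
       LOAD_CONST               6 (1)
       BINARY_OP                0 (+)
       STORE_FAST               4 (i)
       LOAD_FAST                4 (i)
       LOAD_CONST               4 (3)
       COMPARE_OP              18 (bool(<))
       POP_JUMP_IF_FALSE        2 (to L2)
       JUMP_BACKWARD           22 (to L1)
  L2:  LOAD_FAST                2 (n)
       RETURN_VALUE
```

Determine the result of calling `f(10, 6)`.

20

LOAD_CONST → push 5. Stack: [5]
LOAD_FAST b → push 6. Stack: [5, 6]
BINARY_OP // → 5 // 6 = 0. Stack: [0]
LOAD_CONST → push 8. Stack: [0, 8]
BINARY_OP ^ → 0 ^ 8 = 8. Stack: [8]
STORE_FAST n → n=8. Stack: []
LOAD_FAST_LOAD_FAST b,b → push 6,6. Stack: [6, 6]
BINARY_OP & → 6 & 6 = 6. Stack: [6]
LOAD_FAST_LOAD_FAST n,n → push 8,8. Stack: [6, 8, 8]
BINARY_OP & → 8 & 8 = 8. Stack: [6, 8]
BINARY_OP - → 6 - 8 = -2. Stack: [-2]
STORE_FAST m → m=-2. Stack: []
LOAD_CONST → push 0. Stack: [0]
STORE_FAST i → i=0. Stack: []
LOAD_FAST i → push 0. Stack: [0]
LOAD_CONST → push 3. Stack: [0, 3]
COMPARE_OP bool(<) → 0 vs 3 = True. Stack: [True]
POP_JUMP_IF_FALSE → pop True; no jump. Stack: []
LOAD_FAST n → push 8. Stack: [8]
LOAD_CONST → push 2. Stack: [8, 2]
BINARY_OP << → 8 << 2 = 32. Stack: [32]
STORE_FAST n → n=32. Stack: []
LOAD_FAST_LOAD_FAST a,a → push 10,10. Stack: [10, 10]
BINARY_OP + → 10 + 10 = 20. Stack: [20]
STORE_FAST n → n=20. Stack: []
LOAD_FAST i → push 0. Stack: [0]
LOAD_CONST → push 1. Stack: [0, 1]
BINARY_OP + → 0 + 1 = 1. Stack: [1]
STORE_FAST i → i=1. Stack: []
LOAD_FAST i → push 1. Stack: [1]
LOAD_CONST → push 3. Stack: [1, 3]
COMPARE_OP bool(<) → 1 vs 3 = True. Stack: [True]
POP_JUMP_IF_FALSE → pop True; no jump. Stack: []
LOAD_FAST n → push 20. Stack: [20]
LOAD_CONST → push 2. Stack: [20, 2]
BINARY_OP << → 20 << 2 = 80. Stack: [80]
STORE_FAST n → n=80. Stack: []
LOAD_FAST_LOAD_FAST a,a → push 10,10. Stack: [10, 10]
BINARY_OP + → 10 + 10 = 20. Stack: [20]
STORE_FAST n → n=20. Stack: []
LOAD_FAST i → push 1. Stack: [1]
LOAD_CONST → push 1. Stack: [1, 1]
BINARY_OP + → 1 + 1 = 2. Stack: [2]
STORE_FAST i → i=2. Stack: []
LOAD_FAST i → push 2. Stack: [2]
LOAD_CONST → push 3. Stack: [2, 3]
COMPARE_OP bool(<) → 2 vs 3 = True. Stack: [True]
POP_JUMP_IF_FALSE → pop True; no jump. Stack: []
LOAD_FAST n → push 20. Stack: [20]
LOAD_CONST → push 2. Stack: [20, 2]
BINARY_OP << → 20 << 2 = 80. Stack: [80]
STORE_FAST n → n=80. Stack: []
LOAD_FAST_LOAD_FAST a,a → push 10,10. Stack: [10, 10]
BINARY_OP + → 10 + 10 = 20. Stack: [20]
STORE_FAST n → n=20. Stack: []
LOAD_FAST i → push 2. Stack: [2]
LOAD_CONST → push 1. Stack: [2, 1]
BINARY_OP + → 2 + 1 = 3. Stack: [3]
STORE_FAST i → i=3. Stack: []
LOAD_FAST i → push 3. Stack: [3]
LOAD_CONST → push 3. Stack: [3, 3]
COMPARE_OP bool(<) → 3 vs 3 = False. Stack: [False]
POP_JUMP_IF_FALSE → pop False; jump. Stack: []
LOAD_FAST n → push 20. Stack: [20]
RETURN_VALUE → return 20.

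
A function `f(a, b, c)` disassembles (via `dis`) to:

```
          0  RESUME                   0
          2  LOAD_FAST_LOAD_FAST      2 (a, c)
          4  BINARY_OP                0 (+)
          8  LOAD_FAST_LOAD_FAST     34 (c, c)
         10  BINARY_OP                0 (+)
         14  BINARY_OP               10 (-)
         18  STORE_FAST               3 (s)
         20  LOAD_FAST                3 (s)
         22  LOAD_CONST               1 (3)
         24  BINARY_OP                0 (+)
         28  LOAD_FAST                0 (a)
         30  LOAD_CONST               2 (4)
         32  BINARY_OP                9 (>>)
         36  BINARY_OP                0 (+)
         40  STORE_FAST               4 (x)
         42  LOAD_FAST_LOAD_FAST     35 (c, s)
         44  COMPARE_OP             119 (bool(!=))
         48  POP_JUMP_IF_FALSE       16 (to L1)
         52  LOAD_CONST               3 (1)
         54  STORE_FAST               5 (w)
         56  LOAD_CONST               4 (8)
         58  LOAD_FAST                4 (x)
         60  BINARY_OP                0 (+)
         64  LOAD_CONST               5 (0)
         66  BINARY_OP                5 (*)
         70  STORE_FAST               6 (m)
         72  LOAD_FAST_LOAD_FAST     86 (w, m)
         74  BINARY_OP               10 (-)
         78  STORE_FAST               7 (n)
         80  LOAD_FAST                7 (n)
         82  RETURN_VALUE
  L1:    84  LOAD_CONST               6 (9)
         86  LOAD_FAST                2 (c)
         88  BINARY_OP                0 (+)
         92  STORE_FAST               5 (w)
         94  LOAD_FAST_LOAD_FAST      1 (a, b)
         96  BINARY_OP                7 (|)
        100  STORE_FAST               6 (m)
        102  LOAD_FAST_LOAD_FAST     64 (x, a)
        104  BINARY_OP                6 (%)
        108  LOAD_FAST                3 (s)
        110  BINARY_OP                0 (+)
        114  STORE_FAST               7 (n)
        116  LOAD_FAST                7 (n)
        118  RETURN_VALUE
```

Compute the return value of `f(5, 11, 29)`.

1

LOAD_FAST_LOAD_FAST a,c → push 5,29. Stack: [5, 29]
BINARY_OP + → 5 + 29 = 34. Stack: [34]
LOAD_FAST_LOAD_FAST c,c → push 29,29. Stack: [34, 29, 29]
BINARY_OP + → 29 + 29 = 58. Stack: [34, 58]
BINARY_OP - → 34 - 58 = -24. Stack: [-24]
STORE_FAST s → s=-24. Stack: []
LOAD_FAST s → push -24. Stack: [-24]
LOAD_CONST → push 3. Stack: [-24, 3]
BINARY_OP + → -24 + 3 = -21. Stack: [-21]
LOAD_FAST a → push 5. Stack: [-21, 5]
LOAD_CONST → push 4. Stack: [-21, 5, 4]
BINARY_OP >> → 5 >> 4 = 0. Stack: [-21, 0]
BINARY_OP + → -21 + 0 = -21. Stack: [-21]
STORE_FAST x → x=-21. Stack: []
LOAD_FAST_LOAD_FAST c,s → push 29,-24. Stack: [29, -24]
COMPARE_OP bool(!=) → 29 vs -24 = True. Stack: [True]
POP_JUMP_IF_FALSE → pop True; no jump. Stack: []
LOAD_CONST → push 1. Stack: [1]
STORE_FAST w → w=1. Stack: []
LOAD_CONST → push 8. Stack: [8]
LOAD_FAST x → push -21. Stack: [8, -21]
BINARY_OP + → 8 + -21 = -13. Stack: [-13]
LOAD_CONST → push 0. Stack: [-13, 0]
BINARY_OP * → -13 * 0 = 0. Stack: [0]
STORE_FAST m → m=0. Stack: []
LOAD_FAST_LOAD_FAST w,m → push 1,0. Stack: [1, 0]
BINARY_OP - → 1 - 0 = 1. Stack: [1]
STORE_FAST n → n=1. Stack: []
LOAD_FAST n → push 1. Stack: [1]
RETURN_VALUE → return 1.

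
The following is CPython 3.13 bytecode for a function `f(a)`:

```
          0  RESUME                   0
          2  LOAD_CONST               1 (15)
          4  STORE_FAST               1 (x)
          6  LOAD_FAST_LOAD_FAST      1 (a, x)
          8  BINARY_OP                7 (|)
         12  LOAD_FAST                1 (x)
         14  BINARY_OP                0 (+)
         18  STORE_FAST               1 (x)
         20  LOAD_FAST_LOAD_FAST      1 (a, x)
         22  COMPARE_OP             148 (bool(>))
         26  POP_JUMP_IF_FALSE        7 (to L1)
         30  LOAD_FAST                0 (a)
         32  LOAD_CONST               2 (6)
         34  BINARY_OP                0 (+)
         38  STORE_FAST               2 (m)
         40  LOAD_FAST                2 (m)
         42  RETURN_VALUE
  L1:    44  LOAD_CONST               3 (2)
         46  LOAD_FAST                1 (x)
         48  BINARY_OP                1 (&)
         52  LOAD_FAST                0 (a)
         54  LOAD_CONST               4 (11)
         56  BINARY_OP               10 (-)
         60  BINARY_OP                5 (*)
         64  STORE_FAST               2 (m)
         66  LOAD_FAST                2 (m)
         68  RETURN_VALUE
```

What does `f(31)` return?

LOAD_CONST → push 15. Stack: [15]
STORE_FAST x → x=15. Stack: []
LOAD_FAST_LOAD_FAST a,x → push 31,15. Stack: [31, 15]
BINARY_OP | → 31 | 15 = 31. Stack: [31]
LOAD_FAST x → push 15. Stack: [31, 15]
BINARY_OP + → 31 + 15 = 46. Stack: [46]
STORE_FAST x → x=46. Stack: []
LOAD_FAST_LOAD_FAST a,x → push 31,46. Stack: [31, 46]
COMPARE_OP bool(>) → 31 vs 46 = False. Stack: [False]
POP_JUMP_IF_FALSE → pop False; jump. Stack: []
LOAD_CONST → push 2. Stack: [2]
LOAD_FAST x → push 46. Stack: [2, 46]
BINARY_OP & → 2 & 46 = 2. Stack: [2]
LOAD_FAST a → push 31. Stack: [2, 31]
LOAD_CONST → push 11. Stack: [2, 31, 11]
BINARY_OP - → 31 - 11 = 20. Stack: [2, 20]
BINARY_OP * → 2 * 20 = 40. Stack: [40]
STORE_FAST m → m=40. Stack: []
LOAD_FAST m → push 40. Stack: [40]
RETURN_VALUE → return 40.

40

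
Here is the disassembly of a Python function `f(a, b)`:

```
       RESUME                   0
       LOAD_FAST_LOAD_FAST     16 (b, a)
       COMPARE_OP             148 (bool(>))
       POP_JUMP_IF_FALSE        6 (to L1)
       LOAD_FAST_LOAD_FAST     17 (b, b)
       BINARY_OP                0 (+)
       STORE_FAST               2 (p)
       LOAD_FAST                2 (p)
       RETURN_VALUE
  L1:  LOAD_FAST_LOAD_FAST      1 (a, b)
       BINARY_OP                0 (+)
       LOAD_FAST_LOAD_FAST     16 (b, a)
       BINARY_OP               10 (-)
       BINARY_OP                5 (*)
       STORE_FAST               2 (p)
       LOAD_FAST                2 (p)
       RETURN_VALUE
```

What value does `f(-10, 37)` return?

LOAD_FAST_LOAD_FAST b,a → push 37,-10. Stack: [37, -10]
COMPARE_OP bool(>) → 37 vs -10 = True. Stack: [True]
POP_JUMP_IF_FALSE → pop True; no jump. Stack: []
LOAD_FAST_LOAD_FAST b,b → push 37,37. Stack: [37, 37]
BINARY_OP + → 37 + 37 = 74. Stack: [74]
STORE_FAST p → p=74. Stack: []
LOAD_FAST p → push 74. Stack: [74]
RETURN_VALUE → return 74.

74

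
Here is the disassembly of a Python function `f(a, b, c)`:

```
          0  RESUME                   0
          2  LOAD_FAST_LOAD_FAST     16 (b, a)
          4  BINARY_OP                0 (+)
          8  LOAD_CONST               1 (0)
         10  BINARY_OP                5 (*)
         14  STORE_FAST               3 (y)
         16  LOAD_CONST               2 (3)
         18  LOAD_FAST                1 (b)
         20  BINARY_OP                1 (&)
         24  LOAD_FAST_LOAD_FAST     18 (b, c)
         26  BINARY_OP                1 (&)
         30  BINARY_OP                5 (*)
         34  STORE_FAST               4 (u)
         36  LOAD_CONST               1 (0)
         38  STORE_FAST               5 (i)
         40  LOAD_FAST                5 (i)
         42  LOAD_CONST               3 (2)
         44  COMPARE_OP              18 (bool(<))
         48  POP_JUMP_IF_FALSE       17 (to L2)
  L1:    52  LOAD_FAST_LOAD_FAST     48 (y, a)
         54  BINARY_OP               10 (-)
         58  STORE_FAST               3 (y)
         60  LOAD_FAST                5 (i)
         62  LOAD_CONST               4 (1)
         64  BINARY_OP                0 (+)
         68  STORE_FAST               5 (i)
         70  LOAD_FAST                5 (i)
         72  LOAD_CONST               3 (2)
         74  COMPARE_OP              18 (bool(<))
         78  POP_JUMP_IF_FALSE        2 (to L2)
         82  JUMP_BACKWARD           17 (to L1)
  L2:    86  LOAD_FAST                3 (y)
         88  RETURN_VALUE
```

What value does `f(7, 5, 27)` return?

LOAD_FAST_LOAD_FAST b,a → push 5,7. Stack: [5, 7]
BINARY_OP + → 5 + 7 = 12. Stack: [12]
LOAD_CONST → push 0. Stack: [12, 0]
BINARY_OP * → 12 * 0 = 0. Stack: [0]
STORE_FAST y → y=0. Stack: []
LOAD_CONST → push 3. Stack: [3]
LOAD_FAST b → push 5. Stack: [3, 5]
BINARY_OP & → 3 & 5 = 1. Stack: [1]
LOAD_FAST_LOAD_FAST b,c → push 5,27. Stack: [1, 5, 27]
BINARY_OP & → 5 & 27 = 1. Stack: [1, 1]
BINARY_OP * → 1 * 1 = 1. Stack: [1]
STORE_FAST u → u=1. Stack: []
LOAD_CONST → push 0. Stack: [0]
STORE_FAST i → i=0. Stack: []
LOAD_FAST i → push 0. Stack: [0]
LOAD_CONST → push 2. Stack: [0, 2]
COMPARE_OP bool(<) → 0 vs 2 = True. Stack: [True]
POP_JUMP_IF_FALSE → pop True; no jump. Stack: []
LOAD_FAST_LOAD_FAST y,a → push 0,7. Stack: [0, 7]
BINARY_OP - → 0 - 7 = -7. Stack: [-7]
STORE_FAST y → y=-7. Stack: []
LOAD_FAST i → push 0. Stack: [0]
LOAD_CONST → push 1. Stack: [0, 1]
BINARY_OP + → 0 + 1 = 1. Stack: [1]
STORE_FAST i → i=1. Stack: []
LOAD_FAST i → push 1. Stack: [1]
LOAD_CONST → push 2. Stack: [1, 2]
COMPARE_OP bool(<) → 1 vs 2 = True. Stack: [True]
POP_JUMP_IF_FALSE → pop True; no jump. Stack: []
LOAD_FAST_LOAD_FAST y,a → push -7,7. Stack: [-7, 7]
BINARY_OP - → -7 - 7 = -14. Stack: [-14]
STORE_FAST y → y=-14. Stack: []
LOAD_FAST i → push 1. Stack: [1]
LOAD_CONST → push 1. Stack: [1, 1]
BINARY_OP + → 1 + 1 = 2. Stack: [2]
STORE_FAST i → i=2. Stack: []
LOAD_FAST i → push 2. Stack: [2]
LOAD_CONST → push 2. Stack: [2, 2]
COMPARE_OP bool(<) → 2 vs 2 = False. Stack: [False]
POP_JUMP_IF_FALSE → pop False; jump. Stack: []
LOAD_FAST y → push -14. Stack: [-14]
RETURN_VALUE → return -14.

-14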